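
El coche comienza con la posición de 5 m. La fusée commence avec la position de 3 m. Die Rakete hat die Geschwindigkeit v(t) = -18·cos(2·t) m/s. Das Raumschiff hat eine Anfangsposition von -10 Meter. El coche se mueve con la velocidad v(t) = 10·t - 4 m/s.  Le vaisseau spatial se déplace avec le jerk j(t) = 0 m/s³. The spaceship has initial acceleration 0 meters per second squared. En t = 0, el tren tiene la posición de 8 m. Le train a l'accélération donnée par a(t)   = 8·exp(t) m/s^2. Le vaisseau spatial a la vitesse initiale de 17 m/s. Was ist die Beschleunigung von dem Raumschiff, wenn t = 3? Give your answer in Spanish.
Para resolver esto, necesitamos tomar 1 integral de nuestra ecuación de la sacudida j(t) = 0. Tomando ∫j(t)dt y aplicando a(0) = 0, encontramos a(t) = 0. Usando a(t) = 0 y sustituyendo t = 3, encontramos a = 0.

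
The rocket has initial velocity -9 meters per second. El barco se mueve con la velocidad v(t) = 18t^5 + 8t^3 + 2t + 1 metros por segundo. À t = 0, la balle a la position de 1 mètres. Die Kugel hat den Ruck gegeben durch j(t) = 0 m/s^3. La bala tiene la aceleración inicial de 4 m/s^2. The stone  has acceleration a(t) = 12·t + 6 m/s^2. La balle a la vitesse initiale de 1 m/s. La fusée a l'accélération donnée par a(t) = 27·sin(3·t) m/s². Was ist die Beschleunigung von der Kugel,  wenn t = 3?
Wir müssen das Integral unserer Gleichung für den Ruck j(t) = 0 1-mal finden. Die Stammfunktion von dem Ruck ist die Beschleunigung. Mit a(0) = 4 erhalten wir a(t) = 4. Mit a(t) = 4 und Einsetzen von t = 3, finden wir a = 4.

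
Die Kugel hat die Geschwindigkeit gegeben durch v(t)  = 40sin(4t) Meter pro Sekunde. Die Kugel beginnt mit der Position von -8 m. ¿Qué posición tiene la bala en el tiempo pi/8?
Para resolver esto, necesitamos tomar 1 antiderivada de nuestra ecuación de la velocidad v(t) = 40·sin(4·t). Integrando la velocidad y usando la condición inicial x(0) = -8, obtenemos x(t) = 2 - 10·cos(4·t). Usando x(t) = 2 - 10·cos(4·t) y sustituyendo t = pi/8, encontramos x = 2.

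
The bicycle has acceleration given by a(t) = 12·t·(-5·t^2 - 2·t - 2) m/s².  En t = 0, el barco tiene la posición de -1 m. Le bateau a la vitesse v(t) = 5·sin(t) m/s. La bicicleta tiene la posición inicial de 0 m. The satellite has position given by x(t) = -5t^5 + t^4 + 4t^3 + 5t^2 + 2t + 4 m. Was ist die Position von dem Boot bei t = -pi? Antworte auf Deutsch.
Wir müssen das Integral unserer Gleichung für die Geschwindigkeit v(t) = 5·sin(t) 1-mal finden. Mit ∫v(t)dt und Anwendung von x(0) = -1, finden wir x(t) = 4 - 5·cos(t). Mit x(t) = 4 - 5·cos(t) und Einsetzen von t = -pi, finden wir x = 9.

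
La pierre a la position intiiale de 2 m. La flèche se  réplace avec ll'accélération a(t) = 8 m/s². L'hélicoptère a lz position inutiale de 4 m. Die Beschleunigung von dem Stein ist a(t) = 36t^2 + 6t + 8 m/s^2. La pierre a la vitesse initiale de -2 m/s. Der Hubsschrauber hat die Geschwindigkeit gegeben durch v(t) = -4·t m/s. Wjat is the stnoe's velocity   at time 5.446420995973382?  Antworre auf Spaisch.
Para resolver esto, necesitamos tomar 1 antiderivada de nuestra ecuación de la aceleración a(t) = 36·t^2 + 6·t + 8. La integral de la aceleración es la velocidad. Usando v(0) = -2, obtenemos v(t) = 12·t^3 + 3·t^2 + 8·t - 2. Usando v(t) = 12·t^3 + 3·t^2 + 8·t - 2 y sustituyendo t = 5.446420995973382, encontramos v = 2069.28089237691.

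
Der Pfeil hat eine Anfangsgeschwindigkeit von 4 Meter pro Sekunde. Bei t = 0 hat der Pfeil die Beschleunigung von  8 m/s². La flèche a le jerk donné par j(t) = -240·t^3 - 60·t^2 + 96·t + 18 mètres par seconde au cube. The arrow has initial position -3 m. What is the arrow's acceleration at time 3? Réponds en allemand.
Ausgehend von dem Ruck j(t) = -240·t^3 - 60·t^2 + 96·t + 18, nehmen wir 1 Integral. Durch Integration von dem Ruck und Verwendung der Anfangsbedingung a(0) = 8, erhalten wir a(t) = -60·t^4 - 20·t^3 + 48·t^2 + 18·t + 8. Mit a(t) = -60·t^4 - 20·t^3 + 48·t^2 + 18·t + 8 und Einsetzen von t = 3, finden wir a = -4906.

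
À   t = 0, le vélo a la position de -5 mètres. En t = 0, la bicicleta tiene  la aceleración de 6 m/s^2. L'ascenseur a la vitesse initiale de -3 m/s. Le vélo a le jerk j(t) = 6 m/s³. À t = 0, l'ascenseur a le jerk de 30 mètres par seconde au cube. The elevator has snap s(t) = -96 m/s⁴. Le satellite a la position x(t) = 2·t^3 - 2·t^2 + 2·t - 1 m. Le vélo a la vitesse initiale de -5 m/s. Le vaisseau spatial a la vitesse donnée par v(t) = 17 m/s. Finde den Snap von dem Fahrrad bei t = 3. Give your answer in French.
Pour résoudre ceci, nous devons prendre 1 dérivée de notre équation du jerk j(t) = 6. En dérivant le jerk, nous obtenons le snap: s(t) = 0. De l'équation du snap s(t) = 0, nous substituons t = 3 pour obtenir s = 0.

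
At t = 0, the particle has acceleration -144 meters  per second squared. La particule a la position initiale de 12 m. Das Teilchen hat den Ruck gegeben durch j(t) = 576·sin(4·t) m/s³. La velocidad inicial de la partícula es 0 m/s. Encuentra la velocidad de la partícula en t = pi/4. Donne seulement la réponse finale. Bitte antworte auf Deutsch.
Bei t = pi/4, v = 0.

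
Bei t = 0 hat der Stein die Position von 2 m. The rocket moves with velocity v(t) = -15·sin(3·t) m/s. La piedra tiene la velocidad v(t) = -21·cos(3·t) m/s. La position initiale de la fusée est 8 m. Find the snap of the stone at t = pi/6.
Starting from velocity v(t) = -21·cos(3·t), we take 3 derivatives. The derivative of velocity gives acceleration: a(t) = 63·sin(3·t). The derivative of acceleration gives jerk: j(t) = 189·cos(3·t). The derivative of jerk gives snap: s(t) = -567·sin(3·t). Using s(t) = -567·sin(3·t) and substituting t = pi/6, we find s = -567.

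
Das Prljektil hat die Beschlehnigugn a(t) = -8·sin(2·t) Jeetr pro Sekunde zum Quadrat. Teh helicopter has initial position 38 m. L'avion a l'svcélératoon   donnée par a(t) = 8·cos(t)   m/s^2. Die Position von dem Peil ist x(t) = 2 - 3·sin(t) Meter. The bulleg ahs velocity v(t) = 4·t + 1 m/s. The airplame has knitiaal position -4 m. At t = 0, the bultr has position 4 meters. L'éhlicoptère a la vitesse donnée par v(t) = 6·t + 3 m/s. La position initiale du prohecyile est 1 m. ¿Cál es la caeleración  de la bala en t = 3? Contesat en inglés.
Starting from velocity v(t) = 4·t + 1, we take 1 derivative. Differentiating velocity, we get acceleration: a(t) = 4. We have acceleration a(t) = 4. Substituting t = 3: a(3) = 4.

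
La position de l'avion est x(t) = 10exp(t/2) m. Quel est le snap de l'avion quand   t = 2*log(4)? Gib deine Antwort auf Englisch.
To solve this, we need to take 4 derivatives of our position equation x(t) = 10·exp(t/2). The derivative of position gives velocity: v(t) = 5·exp(t/2). Taking d/dt of v(t), we find a(t) = 5·exp(t/2)/2. Taking d/dt of a(t), we find j(t) = 5·exp(t/2)/4. Differentiating jerk, we get snap: s(t) = 5·exp(t/2)/8. We have snap s(t) = 5·exp(t/2)/8. Substituting t = 2*log(4): s(2*log(4)) = 5/2.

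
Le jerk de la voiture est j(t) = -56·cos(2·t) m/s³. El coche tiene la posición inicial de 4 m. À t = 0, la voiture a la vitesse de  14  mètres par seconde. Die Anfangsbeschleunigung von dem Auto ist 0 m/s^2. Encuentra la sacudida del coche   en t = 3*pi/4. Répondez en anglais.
We have jerk j(t) = -56·cos(2·t). Substituting t = 3*pi/4: j(3*pi/4) = 0.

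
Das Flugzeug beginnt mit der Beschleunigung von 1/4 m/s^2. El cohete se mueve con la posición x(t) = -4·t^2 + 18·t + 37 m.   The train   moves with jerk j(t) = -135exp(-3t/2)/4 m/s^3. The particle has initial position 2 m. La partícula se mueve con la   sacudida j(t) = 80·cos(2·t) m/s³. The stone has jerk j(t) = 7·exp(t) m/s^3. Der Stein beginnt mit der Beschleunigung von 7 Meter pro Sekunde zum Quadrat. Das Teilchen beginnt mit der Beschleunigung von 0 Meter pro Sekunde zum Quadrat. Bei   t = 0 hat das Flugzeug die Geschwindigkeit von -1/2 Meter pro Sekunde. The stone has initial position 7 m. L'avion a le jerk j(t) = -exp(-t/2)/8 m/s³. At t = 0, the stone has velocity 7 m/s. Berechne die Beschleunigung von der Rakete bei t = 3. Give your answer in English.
To solve this, we need to take 2 derivatives of our position equation x(t) = -4·t^2 + 18·t + 37. The derivative of position gives velocity: v(t) = 18 - 8·t. Taking d/dt of v(t), we find a(t) = -8. Using a(t) = -8 and substituting t = 3, we find a = -8.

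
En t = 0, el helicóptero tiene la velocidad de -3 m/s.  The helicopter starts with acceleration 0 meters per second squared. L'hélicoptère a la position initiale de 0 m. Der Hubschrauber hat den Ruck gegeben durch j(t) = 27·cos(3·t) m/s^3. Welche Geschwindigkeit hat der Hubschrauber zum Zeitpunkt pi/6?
Wir müssen das Integral unserer Gleichung für den Ruck j(t) = 27·cos(3·t) 2-mal finden. Das Integral von dem Ruck ist die Beschleunigung. Mit a(0) = 0 erhalten wir a(t) = 9·sin(3·t). Das Integral von der Beschleunigung ist die Geschwindigkeit. Mit v(0) = -3 erhalten wir v(t) = -3·cos(3·t). Mit v(t) = -3·cos(3·t) und Einsetzen von t = pi/6, finden wir v = 0.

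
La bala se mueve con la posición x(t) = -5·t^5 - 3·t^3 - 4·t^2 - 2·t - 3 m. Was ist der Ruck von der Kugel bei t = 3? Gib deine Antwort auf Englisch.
We must differentiate our position equation x(t) = -5·t^5 - 3·t^3 - 4·t^2 - 2·t - 3 3 times. Taking d/dt of x(t), we find v(t) = -25·t^4 - 9·t^2 - 8·t - 2. Taking d/dt of v(t), we find a(t) = -100·t^3 - 18·t - 8. Differentiating acceleration, we get jerk: j(t) = -300·t^2 - 18. From the given jerk equation j(t) = -300·t^2 - 18, we substitute t = 3 to get j = -2718.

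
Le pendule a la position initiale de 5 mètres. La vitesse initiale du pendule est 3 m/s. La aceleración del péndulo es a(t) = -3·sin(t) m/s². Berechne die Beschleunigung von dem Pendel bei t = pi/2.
Wir haben die Beschleunigung a(t) = -3·sin(t). Durch Einsetzen von t = pi/2: a(pi/2) = -3.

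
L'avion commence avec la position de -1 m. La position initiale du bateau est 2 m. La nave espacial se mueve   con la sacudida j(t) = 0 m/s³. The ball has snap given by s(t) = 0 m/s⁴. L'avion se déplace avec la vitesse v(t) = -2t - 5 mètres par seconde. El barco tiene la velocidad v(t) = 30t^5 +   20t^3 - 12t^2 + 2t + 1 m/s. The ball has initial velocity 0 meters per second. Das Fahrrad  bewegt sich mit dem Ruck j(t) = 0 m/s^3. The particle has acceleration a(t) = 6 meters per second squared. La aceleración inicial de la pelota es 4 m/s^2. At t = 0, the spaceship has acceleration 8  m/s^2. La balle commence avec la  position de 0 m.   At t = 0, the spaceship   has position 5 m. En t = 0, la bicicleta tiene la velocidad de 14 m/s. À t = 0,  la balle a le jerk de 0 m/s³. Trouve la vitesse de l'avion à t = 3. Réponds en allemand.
Wir haben die Geschwindigkeit v(t) = -2·t - 5. Durch Einsetzen von t = 3: v(3) = -11.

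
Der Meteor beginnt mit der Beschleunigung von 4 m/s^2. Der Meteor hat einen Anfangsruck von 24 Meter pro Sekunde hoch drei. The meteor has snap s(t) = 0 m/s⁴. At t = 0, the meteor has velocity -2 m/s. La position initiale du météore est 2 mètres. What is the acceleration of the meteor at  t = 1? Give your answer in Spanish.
Debemos encontrar la antiderivada de nuestra ecuación del snap s(t) = 0 2 veces. Tomando ∫s(t)dt y aplicando j(0) = 24, encontramos j(t) = 24. Tomando ∫j(t)dt y aplicando a(0) = 4, encontramos a(t) = 24·t + 4. Usando a(t) = 24·t + 4 y sustituyendo t = 1, encontramos a = 28.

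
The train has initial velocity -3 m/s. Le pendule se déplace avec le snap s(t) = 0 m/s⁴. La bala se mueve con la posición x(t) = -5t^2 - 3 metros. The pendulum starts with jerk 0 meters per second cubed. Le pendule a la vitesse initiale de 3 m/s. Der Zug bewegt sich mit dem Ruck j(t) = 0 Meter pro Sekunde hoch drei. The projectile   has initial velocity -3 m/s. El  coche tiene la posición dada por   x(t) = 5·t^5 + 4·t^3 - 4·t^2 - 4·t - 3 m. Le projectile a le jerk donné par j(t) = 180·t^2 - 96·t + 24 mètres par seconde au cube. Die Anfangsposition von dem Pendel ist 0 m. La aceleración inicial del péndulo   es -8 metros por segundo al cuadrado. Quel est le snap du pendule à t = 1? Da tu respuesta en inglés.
We have snap s(t) = 0. Substituting t = 1: s(1) = 0.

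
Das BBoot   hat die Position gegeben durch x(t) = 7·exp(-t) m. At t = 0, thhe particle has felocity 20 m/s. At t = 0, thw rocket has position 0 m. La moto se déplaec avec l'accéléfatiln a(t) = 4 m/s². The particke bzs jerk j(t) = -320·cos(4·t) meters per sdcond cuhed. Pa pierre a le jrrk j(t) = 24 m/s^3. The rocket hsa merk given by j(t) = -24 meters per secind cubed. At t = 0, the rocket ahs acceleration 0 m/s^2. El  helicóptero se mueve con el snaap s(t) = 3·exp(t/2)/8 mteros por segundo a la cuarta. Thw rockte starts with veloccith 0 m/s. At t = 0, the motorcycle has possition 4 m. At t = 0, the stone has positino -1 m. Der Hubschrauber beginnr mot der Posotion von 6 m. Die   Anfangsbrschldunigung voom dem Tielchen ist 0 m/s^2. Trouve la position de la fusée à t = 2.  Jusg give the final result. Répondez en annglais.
x(2) = -32.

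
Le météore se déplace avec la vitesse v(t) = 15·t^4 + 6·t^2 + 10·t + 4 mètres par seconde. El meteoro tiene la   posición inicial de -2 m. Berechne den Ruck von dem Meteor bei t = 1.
Ausgehend von der Geschwindigkeit v(t) = 15·t^4 + 6·t^2 + 10·t + 4, nehmen wir 2 Ableitungen. Durch Ableiten von der Geschwindigkeit erhalten wir die Beschleunigung: a(t) = 60·t^3 + 12·t + 10. Mit d/dt von a(t) finden wir j(t) = 180·t^2 + 12. Mit j(t) = 180·t^2 + 12 und Einsetzen von t = 1, finden wir j = 192.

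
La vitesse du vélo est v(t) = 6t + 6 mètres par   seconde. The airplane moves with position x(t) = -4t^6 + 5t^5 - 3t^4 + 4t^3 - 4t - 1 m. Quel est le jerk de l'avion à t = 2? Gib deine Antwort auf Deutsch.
Ausgehend von der Position x(t) = -4·t^6 + 5·t^5 - 3·t^4 + 4·t^3 - 4·t - 1, nehmen wir 3 Ableitungen. Die Ableitung von der Position ergibt die Geschwindigkeit: v(t) = -24·t^5 + 25·t^4 - 12·t^3 + 12·t^2 - 4. Mit d/dt von v(t) finden wir a(t) = -120·t^4 + 100·t^3 - 36·t^2 + 24·t. Durch Ableiten von der Beschleunigung erhalten wir den Ruck: j(t) = -480·t^3 + 300·t^2 - 72·t + 24. Wir haben den Ruck j(t) = -480·t^3 + 300·t^2 - 72·t + 24. Durch Einsetzen von t = 2: j(2) = -2760.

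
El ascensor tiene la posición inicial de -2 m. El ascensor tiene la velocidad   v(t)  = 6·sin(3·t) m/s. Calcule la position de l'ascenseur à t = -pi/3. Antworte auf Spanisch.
Partiendo de la velocidad v(t) = 6·sin(3·t), tomamos 1 antiderivada. La integral de la velocidad, con x(0) = -2, da la posición: x(t) = -2·cos(3·t). Usando x(t) = -2·cos(3·t) y sustituyendo t = -pi/3, encontramos x = 2.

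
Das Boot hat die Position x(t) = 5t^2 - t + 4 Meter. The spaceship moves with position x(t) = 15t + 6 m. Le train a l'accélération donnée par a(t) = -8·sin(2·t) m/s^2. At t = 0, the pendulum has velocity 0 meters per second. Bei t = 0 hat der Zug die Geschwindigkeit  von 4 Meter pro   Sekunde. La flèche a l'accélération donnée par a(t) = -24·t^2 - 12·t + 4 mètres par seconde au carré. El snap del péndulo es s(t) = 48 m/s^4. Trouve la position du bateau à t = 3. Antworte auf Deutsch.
Mit x(t) = 5·t^2 - t + 4 und Einsetzen von t = 3, finden wir x = 46.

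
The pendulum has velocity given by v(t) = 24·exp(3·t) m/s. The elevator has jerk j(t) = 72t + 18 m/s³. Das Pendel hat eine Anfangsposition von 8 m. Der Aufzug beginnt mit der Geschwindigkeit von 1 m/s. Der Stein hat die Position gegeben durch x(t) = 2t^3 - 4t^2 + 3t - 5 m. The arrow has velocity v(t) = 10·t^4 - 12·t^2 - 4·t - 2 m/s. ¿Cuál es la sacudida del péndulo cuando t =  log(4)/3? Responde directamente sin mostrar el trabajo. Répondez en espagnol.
La respuesta es 864.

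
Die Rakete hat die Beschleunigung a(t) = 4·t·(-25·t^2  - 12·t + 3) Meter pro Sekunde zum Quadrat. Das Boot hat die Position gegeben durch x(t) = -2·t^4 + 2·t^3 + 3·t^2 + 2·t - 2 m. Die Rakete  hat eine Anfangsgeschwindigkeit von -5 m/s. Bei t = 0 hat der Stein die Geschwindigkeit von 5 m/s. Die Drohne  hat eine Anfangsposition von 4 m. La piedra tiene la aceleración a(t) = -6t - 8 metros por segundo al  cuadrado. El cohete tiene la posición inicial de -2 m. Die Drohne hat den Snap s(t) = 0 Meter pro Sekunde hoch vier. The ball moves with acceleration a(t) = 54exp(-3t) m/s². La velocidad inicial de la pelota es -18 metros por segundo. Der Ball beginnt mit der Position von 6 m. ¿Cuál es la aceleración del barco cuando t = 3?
Partiendo de la posición x(t) = -2·t^4 + 2·t^3 + 3·t^2 + 2·t - 2, tomamos 2 derivadas. Tomando d/dt de x(t), encontramos v(t) = -8·t^3 + 6·t^2 + 6·t + 2. Derivando la velocidad, obtenemos la aceleración: a(t) = -24·t^2 + 12·t + 6. Tenemos la aceleración a(t) = -24·t^2 + 12·t + 6. Sustituyendo t = 3: a(3) = -174.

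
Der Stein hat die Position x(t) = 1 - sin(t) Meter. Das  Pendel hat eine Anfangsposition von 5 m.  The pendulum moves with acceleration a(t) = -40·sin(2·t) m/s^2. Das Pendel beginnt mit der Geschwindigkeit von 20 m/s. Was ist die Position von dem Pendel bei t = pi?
Wir müssen die Stammfunktion unserer Gleichung für die Beschleunigung a(t) = -40·sin(2·t) 2-mal finden. Das Integral von der Beschleunigung ist die Geschwindigkeit. Mit v(0) = 20 erhalten wir v(t) = 20·cos(2·t). Die Stammfunktion von der Geschwindigkeit ist die Position. Mit x(0) = 5 erhalten wir x(t) = 10·sin(2·t) + 5. Mit x(t) = 10·sin(2·t) + 5 und Einsetzen von t = pi, finden wir x = 5.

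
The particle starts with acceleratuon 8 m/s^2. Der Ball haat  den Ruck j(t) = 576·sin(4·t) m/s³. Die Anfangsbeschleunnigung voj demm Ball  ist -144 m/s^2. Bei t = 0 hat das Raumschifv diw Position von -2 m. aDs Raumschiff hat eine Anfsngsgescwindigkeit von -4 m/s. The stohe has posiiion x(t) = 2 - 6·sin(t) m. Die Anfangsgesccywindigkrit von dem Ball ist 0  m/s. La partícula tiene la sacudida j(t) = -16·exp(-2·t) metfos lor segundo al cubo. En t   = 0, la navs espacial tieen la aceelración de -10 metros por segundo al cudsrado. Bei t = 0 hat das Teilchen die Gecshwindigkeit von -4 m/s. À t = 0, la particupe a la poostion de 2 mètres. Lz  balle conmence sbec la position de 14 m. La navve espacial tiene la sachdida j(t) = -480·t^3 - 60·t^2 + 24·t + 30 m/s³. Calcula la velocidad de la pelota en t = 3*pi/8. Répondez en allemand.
Wir müssen unsere Gleichung für den Ruck j(t) = 576·sin(4·t) 2-mal integrieren. Durch Integration von dem Ruck und Verwendung der Anfangsbedingung a(0) = -144, erhalten wir a(t) = -144·cos(4·t). Durch Integration von der Beschleunigung und Verwendung der Anfangsbedingung v(0) = 0, erhalten wir v(t) = -36·sin(4·t). Wir haben die Geschwindigkeit v(t) = -36·sin(4·t). Durch Einsetzen von t = 3*pi/8: v(3*pi/8) = 36.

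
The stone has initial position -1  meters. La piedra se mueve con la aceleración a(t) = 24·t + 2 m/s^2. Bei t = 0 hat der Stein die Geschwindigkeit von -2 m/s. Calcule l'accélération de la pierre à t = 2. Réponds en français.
De l'équation de l'accélération a(t) = 24·t + 2, nous substituons t = 2 pour obtenir a = 50.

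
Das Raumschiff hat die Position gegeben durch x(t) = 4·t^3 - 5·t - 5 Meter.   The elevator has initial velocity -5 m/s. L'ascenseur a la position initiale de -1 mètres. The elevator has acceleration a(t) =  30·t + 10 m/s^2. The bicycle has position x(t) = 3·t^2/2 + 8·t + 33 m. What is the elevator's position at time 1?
To find the answer, we compute 2 antiderivatives of a(t) = 30·t + 10. Taking ∫a(t)dt and applying v(0) = -5, we find v(t) = 15·t^2 + 10·t - 5. Finding the integral of v(t) and using x(0) = -1: x(t) = 5·t^3 + 5·t^2 - 5·t - 1. We have position x(t) = 5·t^3 + 5·t^2 - 5·t - 1. Substituting t = 1: x(1) = 4.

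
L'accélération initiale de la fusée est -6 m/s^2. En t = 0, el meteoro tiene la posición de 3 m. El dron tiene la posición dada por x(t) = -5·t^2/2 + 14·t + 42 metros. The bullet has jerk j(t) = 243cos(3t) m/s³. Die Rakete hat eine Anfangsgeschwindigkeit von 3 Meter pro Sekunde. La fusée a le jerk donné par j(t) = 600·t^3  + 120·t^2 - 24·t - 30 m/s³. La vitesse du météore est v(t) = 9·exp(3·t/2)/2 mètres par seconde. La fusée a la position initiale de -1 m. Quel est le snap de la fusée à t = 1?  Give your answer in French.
Pour résoudre ceci, nous devons prendre 1 dérivée de notre équation du jerk j(t) = 600·t^3 + 120·t^2 - 24·t - 30. En prenant d/dt de j(t), nous trouvons s(t) = 1800·t^2 + 240·t - 24. En utilisant s(t) = 1800·t^2 + 240·t - 24 et en substituant t = 1, nous trouvons s = 2016.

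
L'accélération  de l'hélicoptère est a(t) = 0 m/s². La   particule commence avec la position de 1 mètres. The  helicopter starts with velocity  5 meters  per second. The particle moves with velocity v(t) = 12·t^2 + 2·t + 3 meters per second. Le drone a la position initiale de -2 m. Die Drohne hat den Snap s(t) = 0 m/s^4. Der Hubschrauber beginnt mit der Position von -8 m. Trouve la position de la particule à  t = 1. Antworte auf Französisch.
En partant de la vitesse v(t) = 12·t^2 + 2·t + 3, nous prenons 1 intégrale. L'intégrale de la vitesse, avec x(0) = 1, donne la position: x(t) = 4·t^3 + t^2 + 3·t + 1. De l'équation de la position x(t) = 4·t^3 + t^2 + 3·t + 1, nous substituons t = 1 pour obtenir x = 9.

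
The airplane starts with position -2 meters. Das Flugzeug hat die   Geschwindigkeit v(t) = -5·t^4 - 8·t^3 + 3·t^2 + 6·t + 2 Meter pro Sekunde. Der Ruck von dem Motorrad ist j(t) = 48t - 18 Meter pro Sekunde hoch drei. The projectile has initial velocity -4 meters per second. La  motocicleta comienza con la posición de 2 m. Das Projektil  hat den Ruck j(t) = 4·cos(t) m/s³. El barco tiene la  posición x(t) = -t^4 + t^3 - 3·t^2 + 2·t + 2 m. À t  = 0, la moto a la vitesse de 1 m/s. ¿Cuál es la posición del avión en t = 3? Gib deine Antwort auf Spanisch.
Debemos encontrar la antiderivada de nuestra ecuación de la velocidad v(t) = -5·t^4 - 8·t^3 + 3·t^2 + 6·t + 2 1 vez. Tomando ∫v(t)dt y aplicando x(0) = -2, encontramos x(t) = -t^5 - 2·t^4 + t^3 + 3·t^2 + 2·t - 2. Tenemos la posición x(t) = -t^5 - 2·t^4 + t^3 + 3·t^2 + 2·t - 2. Sustituyendo t = 3: x(3) = -347.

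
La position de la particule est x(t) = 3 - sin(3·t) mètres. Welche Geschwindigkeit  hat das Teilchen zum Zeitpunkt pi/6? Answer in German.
Wir müssen unsere Gleichung für die Position x(t) = 3 - sin(3·t) 1-mal ableiten. Durch Ableiten von der Position erhalten wir die Geschwindigkeit: v(t) = -3·cos(3·t). Mit v(t) = -3·cos(3·t) und Einsetzen von t = pi/6, finden wir v = 0.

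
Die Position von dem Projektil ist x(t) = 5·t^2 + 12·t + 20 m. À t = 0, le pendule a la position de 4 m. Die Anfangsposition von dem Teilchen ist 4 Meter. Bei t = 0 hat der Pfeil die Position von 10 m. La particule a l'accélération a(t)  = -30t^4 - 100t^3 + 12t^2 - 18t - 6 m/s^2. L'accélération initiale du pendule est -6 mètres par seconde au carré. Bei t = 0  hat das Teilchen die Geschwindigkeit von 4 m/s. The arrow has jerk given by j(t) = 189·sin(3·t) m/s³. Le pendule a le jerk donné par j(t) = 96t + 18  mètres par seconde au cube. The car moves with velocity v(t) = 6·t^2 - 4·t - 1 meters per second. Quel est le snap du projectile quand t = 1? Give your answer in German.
Um dies zu lösen, müssen wir 4 Ableitungen unserer Gleichung für die Position x(t) = 5·t^2 + 12·t + 20 nehmen. Durch Ableiten von der Position erhalten wir die Geschwindigkeit: v(t) = 10·t + 12. Die Ableitung von der Geschwindigkeit ergibt die Beschleunigung: a(t) = 10. Die Ableitung von der Beschleunigung ergibt den Ruck: j(t) = 0. Die Ableitung von dem Ruck ergibt den Snap: s(t) = 0. Mit s(t) = 0 und Einsetzen von t = 1, finden wir s = 0.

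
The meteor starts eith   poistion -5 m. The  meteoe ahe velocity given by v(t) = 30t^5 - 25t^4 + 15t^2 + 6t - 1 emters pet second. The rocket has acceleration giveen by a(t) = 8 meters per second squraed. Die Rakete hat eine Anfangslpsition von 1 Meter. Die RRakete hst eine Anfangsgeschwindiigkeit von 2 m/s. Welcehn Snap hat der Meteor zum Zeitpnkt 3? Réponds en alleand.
Um dies zu lösen, müssen wir 3 Ableitungen unserer Gleichung für die Geschwindigkeit v(t) = 30·t^5 - 25·t^4 + 15·t^2 + 6·t - 1 nehmen. Die Ableitung von der Geschwindigkeit ergibt die Beschleunigung: a(t) = 150·t^4 - 100·t^3 + 30·t + 6. Mit d/dt von a(t) finden wir j(t) = 600·t^3 - 300·t^2 + 30. Durch Ableiten von dem Ruck erhalten wir den Snap: s(t) = 1800·t^2 - 600·t. Aus der Gleichung für den Snap s(t) = 1800·t^2 - 600·t, setzen wir t = 3 ein und erhalten s = 14400.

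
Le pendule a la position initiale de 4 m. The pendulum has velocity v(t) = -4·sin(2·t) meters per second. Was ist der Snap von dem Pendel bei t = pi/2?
Wir müssen unsere Gleichung für die Geschwindigkeit v(t) = -4·sin(2·t) 3-mal ableiten. Durch Ableiten von der Geschwindigkeit erhalten wir die Beschleunigung: a(t) = -8·cos(2·t). Die Ableitung von der Beschleunigung ergibt den Ruck: j(t) = 16·sin(2·t). Mit d/dt von j(t) finden wir s(t) = 32·cos(2·t). Aus der Gleichung für den Snap s(t) = 32·cos(2·t), setzen wir t = pi/2 ein und erhalten s = -32.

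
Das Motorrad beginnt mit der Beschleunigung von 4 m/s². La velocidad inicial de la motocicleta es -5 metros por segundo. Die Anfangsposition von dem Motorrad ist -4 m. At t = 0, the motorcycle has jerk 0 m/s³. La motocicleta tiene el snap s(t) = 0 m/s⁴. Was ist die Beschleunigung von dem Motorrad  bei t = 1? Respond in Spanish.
Necesitamos integrar nuestra ecuación del snap s(t) = 0 2 veces. Tomando ∫s(t)dt y aplicando j(0) = 0, encontramos j(t) = 0. La integral de la sacudida es la aceleración. Usando a(0) = 4, obtenemos a(t) = 4. Tenemos la aceleración a(t) = 4. Sustituyendo t = 1: a(1) = 4.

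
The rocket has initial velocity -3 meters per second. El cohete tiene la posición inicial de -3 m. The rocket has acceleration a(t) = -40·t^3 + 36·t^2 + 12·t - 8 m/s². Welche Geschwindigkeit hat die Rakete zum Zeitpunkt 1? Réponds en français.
Pour résoudre ceci, nous devons prendre 1 intégrale de notre équation de l'accélération a(t) = -40·t^3 + 36·t^2 + 12·t - 8. En prenant ∫a(t)dt et en appliquant v(0) = -3, nous trouvons v(t) = -10·t^4 + 12·t^3 + 6·t^2 - 8·t - 3. De l'équation de la vitesse v(t) = -10·t^4 + 12·t^3 + 6·t^2 - 8·t - 3, nous substituons t = 1 pour obtenir v = -3.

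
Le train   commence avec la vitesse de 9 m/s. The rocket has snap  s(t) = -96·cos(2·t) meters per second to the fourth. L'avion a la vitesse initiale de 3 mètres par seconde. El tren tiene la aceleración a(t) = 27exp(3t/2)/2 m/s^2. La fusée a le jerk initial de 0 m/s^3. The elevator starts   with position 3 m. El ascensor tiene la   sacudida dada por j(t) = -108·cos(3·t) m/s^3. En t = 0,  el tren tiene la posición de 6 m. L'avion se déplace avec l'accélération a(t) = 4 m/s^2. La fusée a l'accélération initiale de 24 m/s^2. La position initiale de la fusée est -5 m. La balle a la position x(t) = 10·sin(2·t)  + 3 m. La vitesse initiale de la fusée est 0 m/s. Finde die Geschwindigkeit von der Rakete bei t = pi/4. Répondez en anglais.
To find the answer, we compute 3 integrals of s(t) = -96·cos(2·t). Taking ∫s(t)dt and applying j(0) = 0, we find j(t) = -48·sin(2·t). The integral of jerk, with a(0) = 24, gives acceleration: a(t) = 24·cos(2·t). The integral of acceleration, with v(0) = 0, gives velocity: v(t) = 12·sin(2·t). Using v(t) = 12·sin(2·t) and substituting t = pi/4, we find v = 12.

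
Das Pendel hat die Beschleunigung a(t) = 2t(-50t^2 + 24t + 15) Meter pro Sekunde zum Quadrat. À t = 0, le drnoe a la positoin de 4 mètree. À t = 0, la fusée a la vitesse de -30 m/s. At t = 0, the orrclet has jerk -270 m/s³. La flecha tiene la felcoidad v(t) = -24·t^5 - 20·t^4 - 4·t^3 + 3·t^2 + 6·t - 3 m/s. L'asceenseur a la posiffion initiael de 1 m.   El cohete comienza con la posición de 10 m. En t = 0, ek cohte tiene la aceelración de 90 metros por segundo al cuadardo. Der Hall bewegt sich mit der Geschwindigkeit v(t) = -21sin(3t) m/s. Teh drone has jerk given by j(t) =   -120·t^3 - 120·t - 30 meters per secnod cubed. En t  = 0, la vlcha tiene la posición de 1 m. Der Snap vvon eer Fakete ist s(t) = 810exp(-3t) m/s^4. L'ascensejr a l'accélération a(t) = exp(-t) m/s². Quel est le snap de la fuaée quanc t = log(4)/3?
De l'équation du snap s(t) = 810·exp(-3·t), nous substituons t = log(4)/3 pour obtenir s = 405/2.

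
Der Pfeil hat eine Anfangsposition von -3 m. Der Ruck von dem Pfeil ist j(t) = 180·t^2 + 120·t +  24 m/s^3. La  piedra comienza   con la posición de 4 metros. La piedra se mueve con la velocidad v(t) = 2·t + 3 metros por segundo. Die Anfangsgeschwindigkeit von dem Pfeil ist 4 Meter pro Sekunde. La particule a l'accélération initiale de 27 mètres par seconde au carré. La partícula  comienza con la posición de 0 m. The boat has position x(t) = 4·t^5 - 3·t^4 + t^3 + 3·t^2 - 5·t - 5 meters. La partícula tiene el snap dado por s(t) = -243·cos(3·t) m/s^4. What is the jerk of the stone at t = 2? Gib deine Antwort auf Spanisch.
Debemos derivar nuestra ecuación de la velocidad v(t) = 2·t + 3 2 veces. Derivando la velocidad, obtenemos la aceleración: a(t) = 2. Derivando la aceleración, obtenemos la sacudida: j(t) = 0. Usando j(t) = 0 y sustituyendo t = 2, encontramos j = 0.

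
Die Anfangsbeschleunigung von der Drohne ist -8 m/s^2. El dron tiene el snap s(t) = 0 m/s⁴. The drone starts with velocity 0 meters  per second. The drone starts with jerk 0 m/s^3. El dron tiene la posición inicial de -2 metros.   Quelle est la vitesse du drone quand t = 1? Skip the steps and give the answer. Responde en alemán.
Die Geschwindigkeit bei t = 1 ist v = -8.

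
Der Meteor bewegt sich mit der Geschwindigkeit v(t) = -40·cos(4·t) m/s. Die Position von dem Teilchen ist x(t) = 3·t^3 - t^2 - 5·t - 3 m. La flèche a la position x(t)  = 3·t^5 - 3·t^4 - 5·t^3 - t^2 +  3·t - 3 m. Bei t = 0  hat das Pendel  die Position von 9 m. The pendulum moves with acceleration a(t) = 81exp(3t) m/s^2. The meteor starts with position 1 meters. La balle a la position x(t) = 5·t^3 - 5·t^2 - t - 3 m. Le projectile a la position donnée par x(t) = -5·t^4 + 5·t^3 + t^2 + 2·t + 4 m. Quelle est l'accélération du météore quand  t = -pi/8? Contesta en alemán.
Um dies zu lösen, müssen wir 1 Ableitung unserer Gleichung für die Geschwindigkeit v(t) = -40·cos(4·t) nehmen. Die Ableitung von der Geschwindigkeit ergibt die Beschleunigung: a(t) = 160·sin(4·t). Mit a(t) = 160·sin(4·t) und Einsetzen von t = -pi/8, finden wir a = -160.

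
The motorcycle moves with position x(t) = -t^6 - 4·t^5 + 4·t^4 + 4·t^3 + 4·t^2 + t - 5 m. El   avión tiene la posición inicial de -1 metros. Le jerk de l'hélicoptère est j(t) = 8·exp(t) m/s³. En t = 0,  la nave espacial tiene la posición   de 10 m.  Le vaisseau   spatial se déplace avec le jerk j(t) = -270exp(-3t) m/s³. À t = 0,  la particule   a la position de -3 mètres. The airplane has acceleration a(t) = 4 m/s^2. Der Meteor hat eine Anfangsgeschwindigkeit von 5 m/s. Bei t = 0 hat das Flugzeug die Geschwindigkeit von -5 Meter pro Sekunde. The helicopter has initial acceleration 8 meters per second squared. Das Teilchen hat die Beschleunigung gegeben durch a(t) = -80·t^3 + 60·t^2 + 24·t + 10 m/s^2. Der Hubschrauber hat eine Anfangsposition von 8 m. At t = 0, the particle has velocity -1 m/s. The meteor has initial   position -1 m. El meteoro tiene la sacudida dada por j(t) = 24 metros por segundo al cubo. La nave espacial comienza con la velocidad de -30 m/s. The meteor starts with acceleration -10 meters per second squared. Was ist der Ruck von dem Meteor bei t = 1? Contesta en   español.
Usando j(t) = 24 y sustituyendo t = 1, encontramos j = 24.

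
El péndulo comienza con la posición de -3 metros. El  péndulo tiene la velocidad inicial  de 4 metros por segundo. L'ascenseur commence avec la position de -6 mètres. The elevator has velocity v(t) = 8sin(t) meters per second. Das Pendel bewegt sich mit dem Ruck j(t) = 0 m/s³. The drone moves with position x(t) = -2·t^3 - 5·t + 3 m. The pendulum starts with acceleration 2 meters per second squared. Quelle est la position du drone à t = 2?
De l'équation de la position x(t) = -2·t^3 - 5·t + 3, nous substituons t = 2 pour obtenir x = -23.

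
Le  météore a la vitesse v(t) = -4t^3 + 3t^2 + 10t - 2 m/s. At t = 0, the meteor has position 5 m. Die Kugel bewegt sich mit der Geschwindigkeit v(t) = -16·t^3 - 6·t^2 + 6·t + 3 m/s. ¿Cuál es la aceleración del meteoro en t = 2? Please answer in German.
Um dies zu lösen, müssen wir 1 Ableitung unserer Gleichung für die Geschwindigkeit v(t) = -4·t^3 + 3·t^2 + 10·t - 2 nehmen. Die Ableitung von der Geschwindigkeit ergibt die Beschleunigung: a(t) = -12·t^2 + 6·t + 10. Wir haben die Beschleunigung a(t) = -12·t^2 + 6·t + 10. Durch Einsetzen von t = 2: a(2) = -26.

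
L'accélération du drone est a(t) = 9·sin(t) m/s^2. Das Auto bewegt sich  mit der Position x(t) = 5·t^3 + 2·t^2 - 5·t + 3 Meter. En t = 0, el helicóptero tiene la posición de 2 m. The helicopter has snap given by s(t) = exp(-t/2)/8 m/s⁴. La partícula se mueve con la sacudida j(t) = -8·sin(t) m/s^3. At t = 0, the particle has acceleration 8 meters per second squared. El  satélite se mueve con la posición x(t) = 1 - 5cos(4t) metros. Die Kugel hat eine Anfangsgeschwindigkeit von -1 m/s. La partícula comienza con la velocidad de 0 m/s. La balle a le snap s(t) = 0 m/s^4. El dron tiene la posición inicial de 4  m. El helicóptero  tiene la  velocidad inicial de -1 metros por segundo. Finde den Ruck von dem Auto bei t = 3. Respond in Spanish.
Para resolver esto, necesitamos tomar 3 derivadas de nuestra ecuación de la posición x(t) = 5·t^3 + 2·t^2 - 5·t + 3. La derivada de la posición da la velocidad: v(t) = 15·t^2 + 4·t - 5. Tomando d/dt de v(t), encontramos a(t) = 30·t + 4. Tomando d/dt de a(t), encontramos j(t) = 30. Tenemos la sacudida j(t) = 30. Sustituyendo t = 3: j(3) = 30.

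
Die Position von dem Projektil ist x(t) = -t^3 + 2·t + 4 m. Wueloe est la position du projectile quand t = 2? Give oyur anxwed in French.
De l'équation de la position x(t) = -t^3 + 2·t + 4, nous substituons t = 2 pour obtenir x = 0.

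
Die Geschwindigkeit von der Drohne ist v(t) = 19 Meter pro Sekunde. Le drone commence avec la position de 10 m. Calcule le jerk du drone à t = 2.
Pour résoudre ceci, nous devons prendre 2 dérivées de notre équation de la vitesse v(t) = 19. La dérivée de la vitesse donne l'accélération: a(t) = 0. En dérivant l'accélération, nous obtenons le jerk: j(t) = 0. Nous avons le jerk j(t) = 0. En substituant t = 2: j(2) = 0.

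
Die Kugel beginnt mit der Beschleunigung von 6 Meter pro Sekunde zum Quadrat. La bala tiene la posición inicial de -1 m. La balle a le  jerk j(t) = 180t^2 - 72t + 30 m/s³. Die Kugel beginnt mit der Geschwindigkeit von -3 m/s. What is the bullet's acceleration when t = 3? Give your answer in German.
Wir müssen das Integral unserer Gleichung für den Ruck j(t) = 180·t^2 - 72·t + 30 1-mal finden. Die Stammfunktion von dem Ruck ist die Beschleunigung. Mit a(0) = 6 erhalten wir a(t) = 60·t^3 - 36·t^2 + 30·t + 6. Aus der Gleichung für die Beschleunigung a(t) = 60·t^3 - 36·t^2 + 30·t + 6, setzen wir t = 3 ein und erhalten a = 1392.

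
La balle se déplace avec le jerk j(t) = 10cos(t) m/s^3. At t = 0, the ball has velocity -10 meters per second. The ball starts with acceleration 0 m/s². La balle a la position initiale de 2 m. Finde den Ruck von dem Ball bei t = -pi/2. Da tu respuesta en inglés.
Using j(t) = 10·cos(t) and substituting t = -pi/2, we find j = 0.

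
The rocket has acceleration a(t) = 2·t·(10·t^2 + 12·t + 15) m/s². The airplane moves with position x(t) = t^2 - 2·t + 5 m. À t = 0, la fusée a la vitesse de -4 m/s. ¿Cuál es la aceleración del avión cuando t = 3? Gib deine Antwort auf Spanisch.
Debemos derivar nuestra ecuación de la posición x(t) = t^2 - 2·t + 5 2 veces. La derivada de la posición da la velocidad: v(t) = 2·t - 2. Derivando la velocidad, obtenemos la aceleración: a(t) = 2. De la ecuación de la aceleración a(t) = 2, sustituimos t = 3 para obtener a = 2.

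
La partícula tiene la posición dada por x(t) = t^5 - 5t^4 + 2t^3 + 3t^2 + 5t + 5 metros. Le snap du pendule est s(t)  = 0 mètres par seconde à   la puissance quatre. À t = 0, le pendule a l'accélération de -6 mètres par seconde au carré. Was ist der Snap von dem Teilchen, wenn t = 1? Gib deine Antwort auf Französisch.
Pour résoudre ceci, nous devons prendre 4 dérivées de notre équation de la position x(t) = t^5 - 5·t^4 + 2·t^3 + 3·t^2 + 5·t + 5. En prenant d/dt de x(t), nous trouvons v(t) = 5·t^4 - 20·t^3 + 6·t^2 + 6·t + 5. La dérivée de la vitesse donne l'accélération: a(t) = 20·t^3 - 60·t^2 + 12·t + 6. La dérivée de l'accélération donne le jerk: j(t) = 60·t^2 - 120·t + 12. En dérivant le jerk, nous obtenons le snap: s(t) = 120·t - 120. De l'équation du snap s(t) = 120·t - 120, nous substituons t = 1 pour obtenir s = 0.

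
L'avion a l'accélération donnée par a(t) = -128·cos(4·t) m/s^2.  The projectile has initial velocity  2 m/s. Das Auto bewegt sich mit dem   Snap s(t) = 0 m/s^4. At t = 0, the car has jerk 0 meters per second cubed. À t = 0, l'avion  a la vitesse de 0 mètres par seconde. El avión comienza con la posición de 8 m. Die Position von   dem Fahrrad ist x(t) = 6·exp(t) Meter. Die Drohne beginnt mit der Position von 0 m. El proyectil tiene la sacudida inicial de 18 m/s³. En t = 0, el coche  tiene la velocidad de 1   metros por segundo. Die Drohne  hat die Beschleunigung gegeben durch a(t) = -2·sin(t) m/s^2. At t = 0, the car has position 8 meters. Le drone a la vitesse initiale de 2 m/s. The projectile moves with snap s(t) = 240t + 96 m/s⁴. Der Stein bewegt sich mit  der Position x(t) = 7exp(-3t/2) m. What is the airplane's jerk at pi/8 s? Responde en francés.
Pour résoudre ceci, nous devons prendre 1 dérivée de notre équation de l'accélération a(t) = -128·cos(4·t). En prenant d/dt de a(t), nous trouvons j(t) = 512·sin(4·t). De l'équation du jerk j(t) = 512·sin(4·t), nous substituons t = pi/8 pour obtenir j = 512.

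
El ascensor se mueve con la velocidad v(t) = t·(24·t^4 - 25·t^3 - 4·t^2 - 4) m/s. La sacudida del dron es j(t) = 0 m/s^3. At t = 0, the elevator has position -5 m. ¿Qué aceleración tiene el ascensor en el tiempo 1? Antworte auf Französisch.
Nous devons dériver notre équation de la vitesse v(t) = t·(24·t^4 - 25·t^3 - 4·t^2 - 4) 1 fois. En prenant d/dt de v(t), nous trouvons a(t) = 24·t^4 - 25·t^3 - 4·t^2 + t·(96·t^3 - 75·t^2 - 8·t) - 4. Nous avons l'accélération a(t) = 24·t^4 - 25·t^3 - 4·t^2 + t·(96·t^3 - 75·t^2 - 8·t) - 4. En substituant t = 1: a(1) = 4.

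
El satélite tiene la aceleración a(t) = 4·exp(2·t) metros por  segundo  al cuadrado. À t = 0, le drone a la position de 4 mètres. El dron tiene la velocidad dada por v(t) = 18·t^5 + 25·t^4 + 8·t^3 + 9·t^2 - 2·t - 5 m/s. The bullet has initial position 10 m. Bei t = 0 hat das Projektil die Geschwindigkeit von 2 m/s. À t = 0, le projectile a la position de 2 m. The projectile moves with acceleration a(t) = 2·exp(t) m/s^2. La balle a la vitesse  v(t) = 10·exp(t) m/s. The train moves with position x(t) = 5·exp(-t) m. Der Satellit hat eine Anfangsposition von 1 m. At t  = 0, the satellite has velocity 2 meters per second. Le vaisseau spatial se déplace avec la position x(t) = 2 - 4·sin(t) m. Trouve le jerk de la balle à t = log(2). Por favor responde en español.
Para resolver esto, necesitamos tomar 2 derivadas de nuestra ecuación de la velocidad v(t) = 10·exp(t). La derivada de la velocidad da la aceleración: a(t) = 10·exp(t). Derivando la aceleración, obtenemos la sacudida: j(t) = 10·exp(t). De la ecuación de la sacudida j(t) = 10·exp(t), sustituimos t = log(2) para obtener j = 20.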